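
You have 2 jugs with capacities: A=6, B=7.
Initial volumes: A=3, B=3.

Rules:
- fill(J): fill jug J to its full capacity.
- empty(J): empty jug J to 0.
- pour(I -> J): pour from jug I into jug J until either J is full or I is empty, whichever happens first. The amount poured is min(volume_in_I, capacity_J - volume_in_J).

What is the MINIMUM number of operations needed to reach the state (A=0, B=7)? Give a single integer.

Answer: 2

Derivation:
BFS from (A=3, B=3). One shortest path:
  1. empty(A) -> (A=0 B=3)
  2. fill(B) -> (A=0 B=7)
Reached target in 2 moves.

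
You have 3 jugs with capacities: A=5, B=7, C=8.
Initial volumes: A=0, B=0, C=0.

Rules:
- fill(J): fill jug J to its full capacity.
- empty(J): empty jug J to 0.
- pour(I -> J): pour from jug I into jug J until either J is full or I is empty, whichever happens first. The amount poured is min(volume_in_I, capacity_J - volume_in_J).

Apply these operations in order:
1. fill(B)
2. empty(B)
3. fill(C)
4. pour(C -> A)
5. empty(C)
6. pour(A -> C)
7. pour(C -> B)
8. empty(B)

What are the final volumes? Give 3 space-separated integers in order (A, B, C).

Answer: 0 0 0

Derivation:
Step 1: fill(B) -> (A=0 B=7 C=0)
Step 2: empty(B) -> (A=0 B=0 C=0)
Step 3: fill(C) -> (A=0 B=0 C=8)
Step 4: pour(C -> A) -> (A=5 B=0 C=3)
Step 5: empty(C) -> (A=5 B=0 C=0)
Step 6: pour(A -> C) -> (A=0 B=0 C=5)
Step 7: pour(C -> B) -> (A=0 B=5 C=0)
Step 8: empty(B) -> (A=0 B=0 C=0)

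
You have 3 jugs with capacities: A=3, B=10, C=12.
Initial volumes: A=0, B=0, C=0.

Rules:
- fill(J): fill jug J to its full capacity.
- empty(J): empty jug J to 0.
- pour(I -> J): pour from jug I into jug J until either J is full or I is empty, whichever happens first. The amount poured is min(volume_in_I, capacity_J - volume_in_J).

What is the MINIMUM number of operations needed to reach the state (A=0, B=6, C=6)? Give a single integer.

Answer: 5

Derivation:
BFS from (A=0, B=0, C=0). One shortest path:
  1. fill(C) -> (A=0 B=0 C=12)
  2. pour(C -> A) -> (A=3 B=0 C=9)
  3. pour(A -> B) -> (A=0 B=3 C=9)
  4. pour(C -> A) -> (A=3 B=3 C=6)
  5. pour(A -> B) -> (A=0 B=6 C=6)
Reached target in 5 moves.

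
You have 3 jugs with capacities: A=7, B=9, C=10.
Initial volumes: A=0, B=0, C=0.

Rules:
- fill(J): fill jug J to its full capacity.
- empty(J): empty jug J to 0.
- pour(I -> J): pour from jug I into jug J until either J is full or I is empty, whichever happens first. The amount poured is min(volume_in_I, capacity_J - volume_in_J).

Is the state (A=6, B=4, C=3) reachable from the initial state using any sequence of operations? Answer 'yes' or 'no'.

Answer: no

Derivation:
BFS explored all 448 reachable states.
Reachable set includes: (0,0,0), (0,0,1), (0,0,2), (0,0,3), (0,0,4), (0,0,5), (0,0,6), (0,0,7), (0,0,8), (0,0,9), (0,0,10), (0,1,0) ...
Target (A=6, B=4, C=3) not in reachable set → no.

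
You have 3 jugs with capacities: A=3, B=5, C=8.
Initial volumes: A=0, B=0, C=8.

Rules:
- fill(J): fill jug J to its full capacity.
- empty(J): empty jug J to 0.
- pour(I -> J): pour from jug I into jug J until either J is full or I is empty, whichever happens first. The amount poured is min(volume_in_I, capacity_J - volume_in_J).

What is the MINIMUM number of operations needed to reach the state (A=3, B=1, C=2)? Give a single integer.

BFS from (A=0, B=0, C=8). One shortest path:
  1. fill(A) -> (A=3 B=0 C=8)
  2. pour(A -> B) -> (A=0 B=3 C=8)
  3. pour(C -> A) -> (A=3 B=3 C=5)
  4. pour(A -> B) -> (A=1 B=5 C=5)
  5. empty(B) -> (A=1 B=0 C=5)
  6. pour(A -> B) -> (A=0 B=1 C=5)
  7. pour(C -> A) -> (A=3 B=1 C=2)
Reached target in 7 moves.

Answer: 7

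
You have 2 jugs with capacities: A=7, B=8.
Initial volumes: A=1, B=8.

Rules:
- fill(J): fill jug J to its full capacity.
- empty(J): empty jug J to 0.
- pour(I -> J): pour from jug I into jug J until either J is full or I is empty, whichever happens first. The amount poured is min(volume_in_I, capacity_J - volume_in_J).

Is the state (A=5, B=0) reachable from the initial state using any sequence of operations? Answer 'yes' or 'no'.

Answer: yes

Derivation:
BFS from (A=1, B=8):
  1. fill(A) -> (A=7 B=8)
  2. empty(B) -> (A=7 B=0)
  3. pour(A -> B) -> (A=0 B=7)
  4. fill(A) -> (A=7 B=7)
  5. pour(A -> B) -> (A=6 B=8)
  6. empty(B) -> (A=6 B=0)
  7. pour(A -> B) -> (A=0 B=6)
  8. fill(A) -> (A=7 B=6)
  9. pour(A -> B) -> (A=5 B=8)
  10. empty(B) -> (A=5 B=0)
Target reached → yes.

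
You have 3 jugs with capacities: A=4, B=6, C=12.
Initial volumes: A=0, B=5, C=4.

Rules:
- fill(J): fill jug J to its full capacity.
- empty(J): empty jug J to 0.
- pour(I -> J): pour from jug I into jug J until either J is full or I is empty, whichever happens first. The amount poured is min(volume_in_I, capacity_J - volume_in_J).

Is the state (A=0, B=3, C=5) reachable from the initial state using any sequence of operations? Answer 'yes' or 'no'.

BFS explored all 218 reachable states.
Reachable set includes: (0,0,0), (0,0,1), (0,0,2), (0,0,3), (0,0,4), (0,0,5), (0,0,6), (0,0,7), (0,0,8), (0,0,9), (0,0,10), (0,0,11) ...
Target (A=0, B=3, C=5) not in reachable set → no.

Answer: no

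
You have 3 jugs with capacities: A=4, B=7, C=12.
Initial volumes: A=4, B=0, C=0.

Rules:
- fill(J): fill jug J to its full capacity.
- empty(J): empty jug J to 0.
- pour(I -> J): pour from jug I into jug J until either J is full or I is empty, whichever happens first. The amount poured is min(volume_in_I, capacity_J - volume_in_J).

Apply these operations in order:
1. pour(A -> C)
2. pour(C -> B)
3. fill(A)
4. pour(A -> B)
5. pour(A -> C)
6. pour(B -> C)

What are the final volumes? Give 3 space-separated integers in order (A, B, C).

Step 1: pour(A -> C) -> (A=0 B=0 C=4)
Step 2: pour(C -> B) -> (A=0 B=4 C=0)
Step 3: fill(A) -> (A=4 B=4 C=0)
Step 4: pour(A -> B) -> (A=1 B=7 C=0)
Step 5: pour(A -> C) -> (A=0 B=7 C=1)
Step 6: pour(B -> C) -> (A=0 B=0 C=8)

Answer: 0 0 8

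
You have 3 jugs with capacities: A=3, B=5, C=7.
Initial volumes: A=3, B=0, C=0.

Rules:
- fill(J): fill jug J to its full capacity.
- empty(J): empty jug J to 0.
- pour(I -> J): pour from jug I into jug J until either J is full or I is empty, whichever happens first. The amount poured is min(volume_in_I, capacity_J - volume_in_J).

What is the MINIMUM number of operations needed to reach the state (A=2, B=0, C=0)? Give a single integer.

BFS from (A=3, B=0, C=0). One shortest path:
  1. empty(A) -> (A=0 B=0 C=0)
  2. fill(B) -> (A=0 B=5 C=0)
  3. pour(B -> A) -> (A=3 B=2 C=0)
  4. empty(A) -> (A=0 B=2 C=0)
  5. pour(B -> A) -> (A=2 B=0 C=0)
Reached target in 5 moves.

Answer: 5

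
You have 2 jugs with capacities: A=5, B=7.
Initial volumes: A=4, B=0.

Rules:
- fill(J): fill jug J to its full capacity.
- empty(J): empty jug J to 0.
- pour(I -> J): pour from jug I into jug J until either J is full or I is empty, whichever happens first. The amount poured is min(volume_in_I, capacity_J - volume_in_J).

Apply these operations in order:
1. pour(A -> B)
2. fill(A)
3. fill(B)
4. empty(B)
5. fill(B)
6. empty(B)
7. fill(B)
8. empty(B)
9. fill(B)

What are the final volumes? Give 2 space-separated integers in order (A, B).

Step 1: pour(A -> B) -> (A=0 B=4)
Step 2: fill(A) -> (A=5 B=4)
Step 3: fill(B) -> (A=5 B=7)
Step 4: empty(B) -> (A=5 B=0)
Step 5: fill(B) -> (A=5 B=7)
Step 6: empty(B) -> (A=5 B=0)
Step 7: fill(B) -> (A=5 B=7)
Step 8: empty(B) -> (A=5 B=0)
Step 9: fill(B) -> (A=5 B=7)

Answer: 5 7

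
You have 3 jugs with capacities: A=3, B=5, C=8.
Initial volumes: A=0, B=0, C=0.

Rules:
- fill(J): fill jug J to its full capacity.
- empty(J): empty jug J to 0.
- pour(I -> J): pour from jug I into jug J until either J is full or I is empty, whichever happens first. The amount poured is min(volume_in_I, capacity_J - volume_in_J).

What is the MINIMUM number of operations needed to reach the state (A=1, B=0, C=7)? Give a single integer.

BFS from (A=0, B=0, C=0). One shortest path:
  1. fill(C) -> (A=0 B=0 C=8)
  2. pour(C -> A) -> (A=3 B=0 C=5)
  3. pour(A -> B) -> (A=0 B=3 C=5)
  4. pour(C -> A) -> (A=3 B=3 C=2)
  5. pour(A -> B) -> (A=1 B=5 C=2)
  6. pour(B -> C) -> (A=1 B=0 C=7)
Reached target in 6 moves.

Answer: 6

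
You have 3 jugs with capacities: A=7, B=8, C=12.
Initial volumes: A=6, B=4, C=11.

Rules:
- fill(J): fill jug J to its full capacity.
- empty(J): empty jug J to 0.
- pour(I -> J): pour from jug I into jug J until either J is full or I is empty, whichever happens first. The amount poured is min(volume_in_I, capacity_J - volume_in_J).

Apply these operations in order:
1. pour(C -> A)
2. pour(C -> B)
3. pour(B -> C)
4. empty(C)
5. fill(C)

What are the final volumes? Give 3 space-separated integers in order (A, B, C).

Answer: 7 2 12

Derivation:
Step 1: pour(C -> A) -> (A=7 B=4 C=10)
Step 2: pour(C -> B) -> (A=7 B=8 C=6)
Step 3: pour(B -> C) -> (A=7 B=2 C=12)
Step 4: empty(C) -> (A=7 B=2 C=0)
Step 5: fill(C) -> (A=7 B=2 C=12)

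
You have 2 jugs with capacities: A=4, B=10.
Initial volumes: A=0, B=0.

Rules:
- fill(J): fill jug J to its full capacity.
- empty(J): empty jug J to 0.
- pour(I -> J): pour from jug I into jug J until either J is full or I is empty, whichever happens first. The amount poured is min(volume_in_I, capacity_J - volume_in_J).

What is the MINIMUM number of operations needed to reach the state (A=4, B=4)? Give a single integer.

Answer: 3

Derivation:
BFS from (A=0, B=0). One shortest path:
  1. fill(A) -> (A=4 B=0)
  2. pour(A -> B) -> (A=0 B=4)
  3. fill(A) -> (A=4 B=4)
Reached target in 3 moves.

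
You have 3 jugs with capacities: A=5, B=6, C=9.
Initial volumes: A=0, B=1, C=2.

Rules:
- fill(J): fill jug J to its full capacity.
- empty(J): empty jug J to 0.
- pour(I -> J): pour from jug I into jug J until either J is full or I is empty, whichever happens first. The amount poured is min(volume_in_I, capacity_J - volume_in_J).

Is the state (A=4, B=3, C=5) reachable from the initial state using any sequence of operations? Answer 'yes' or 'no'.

BFS explored all 260 reachable states.
Reachable set includes: (0,0,0), (0,0,1), (0,0,2), (0,0,3), (0,0,4), (0,0,5), (0,0,6), (0,0,7), (0,0,8), (0,0,9), (0,1,0), (0,1,1) ...
Target (A=4, B=3, C=5) not in reachable set → no.

Answer: no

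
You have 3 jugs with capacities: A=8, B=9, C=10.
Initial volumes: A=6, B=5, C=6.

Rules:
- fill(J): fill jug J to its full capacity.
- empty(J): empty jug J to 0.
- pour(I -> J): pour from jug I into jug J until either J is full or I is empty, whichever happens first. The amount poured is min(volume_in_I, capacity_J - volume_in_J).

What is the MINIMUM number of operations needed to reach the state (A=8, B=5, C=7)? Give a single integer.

BFS from (A=6, B=5, C=6). One shortest path:
  1. empty(A) -> (A=0 B=5 C=6)
  2. pour(B -> A) -> (A=5 B=0 C=6)
  3. fill(B) -> (A=5 B=9 C=6)
  4. pour(B -> C) -> (A=5 B=5 C=10)
  5. pour(C -> A) -> (A=8 B=5 C=7)
Reached target in 5 moves.

Answer: 5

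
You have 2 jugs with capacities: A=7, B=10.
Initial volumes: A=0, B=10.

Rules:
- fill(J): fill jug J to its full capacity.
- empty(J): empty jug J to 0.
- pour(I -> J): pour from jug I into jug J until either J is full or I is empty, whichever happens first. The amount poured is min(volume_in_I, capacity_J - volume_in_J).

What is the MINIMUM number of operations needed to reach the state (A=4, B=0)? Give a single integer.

Answer: 6

Derivation:
BFS from (A=0, B=10). One shortest path:
  1. fill(A) -> (A=7 B=10)
  2. empty(B) -> (A=7 B=0)
  3. pour(A -> B) -> (A=0 B=7)
  4. fill(A) -> (A=7 B=7)
  5. pour(A -> B) -> (A=4 B=10)
  6. empty(B) -> (A=4 B=0)
Reached target in 6 moves.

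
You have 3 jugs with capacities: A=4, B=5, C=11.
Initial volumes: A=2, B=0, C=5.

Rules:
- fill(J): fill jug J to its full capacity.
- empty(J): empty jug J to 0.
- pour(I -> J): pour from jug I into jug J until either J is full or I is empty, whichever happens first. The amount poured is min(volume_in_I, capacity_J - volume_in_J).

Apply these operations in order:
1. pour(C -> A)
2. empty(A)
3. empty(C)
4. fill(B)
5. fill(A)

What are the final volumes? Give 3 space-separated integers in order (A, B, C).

Step 1: pour(C -> A) -> (A=4 B=0 C=3)
Step 2: empty(A) -> (A=0 B=0 C=3)
Step 3: empty(C) -> (A=0 B=0 C=0)
Step 4: fill(B) -> (A=0 B=5 C=0)
Step 5: fill(A) -> (A=4 B=5 C=0)

Answer: 4 5 0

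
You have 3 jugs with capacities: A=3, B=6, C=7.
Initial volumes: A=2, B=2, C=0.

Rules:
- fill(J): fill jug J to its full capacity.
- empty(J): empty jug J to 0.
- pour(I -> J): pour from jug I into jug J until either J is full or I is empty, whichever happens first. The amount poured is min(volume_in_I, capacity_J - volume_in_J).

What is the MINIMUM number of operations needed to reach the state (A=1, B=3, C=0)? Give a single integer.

BFS from (A=2, B=2, C=0). One shortest path:
  1. pour(B -> A) -> (A=3 B=1 C=0)
  2. pour(A -> C) -> (A=0 B=1 C=3)
  3. pour(B -> A) -> (A=1 B=0 C=3)
  4. pour(C -> B) -> (A=1 B=3 C=0)
Reached target in 4 moves.

Answer: 4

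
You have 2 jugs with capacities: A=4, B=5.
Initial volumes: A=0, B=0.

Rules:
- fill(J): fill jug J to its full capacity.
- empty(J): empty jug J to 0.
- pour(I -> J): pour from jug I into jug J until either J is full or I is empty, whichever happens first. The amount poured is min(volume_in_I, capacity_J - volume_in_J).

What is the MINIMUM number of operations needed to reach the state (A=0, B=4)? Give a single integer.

Answer: 2

Derivation:
BFS from (A=0, B=0). One shortest path:
  1. fill(A) -> (A=4 B=0)
  2. pour(A -> B) -> (A=0 B=4)
Reached target in 2 moves.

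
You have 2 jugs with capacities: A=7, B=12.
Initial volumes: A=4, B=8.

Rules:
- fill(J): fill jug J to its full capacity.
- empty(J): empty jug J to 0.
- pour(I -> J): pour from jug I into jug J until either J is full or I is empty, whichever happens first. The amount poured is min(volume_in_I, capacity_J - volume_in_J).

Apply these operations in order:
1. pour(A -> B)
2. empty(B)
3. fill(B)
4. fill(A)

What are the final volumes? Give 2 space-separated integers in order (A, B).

Step 1: pour(A -> B) -> (A=0 B=12)
Step 2: empty(B) -> (A=0 B=0)
Step 3: fill(B) -> (A=0 B=12)
Step 4: fill(A) -> (A=7 B=12)

Answer: 7 12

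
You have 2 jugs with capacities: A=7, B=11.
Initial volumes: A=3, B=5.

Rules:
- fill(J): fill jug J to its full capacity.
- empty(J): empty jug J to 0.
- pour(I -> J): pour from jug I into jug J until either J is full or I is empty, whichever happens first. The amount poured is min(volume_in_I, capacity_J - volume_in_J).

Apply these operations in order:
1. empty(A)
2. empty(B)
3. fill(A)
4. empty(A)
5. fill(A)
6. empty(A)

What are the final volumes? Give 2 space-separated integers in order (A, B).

Answer: 0 0

Derivation:
Step 1: empty(A) -> (A=0 B=5)
Step 2: empty(B) -> (A=0 B=0)
Step 3: fill(A) -> (A=7 B=0)
Step 4: empty(A) -> (A=0 B=0)
Step 5: fill(A) -> (A=7 B=0)
Step 6: empty(A) -> (A=0 B=0)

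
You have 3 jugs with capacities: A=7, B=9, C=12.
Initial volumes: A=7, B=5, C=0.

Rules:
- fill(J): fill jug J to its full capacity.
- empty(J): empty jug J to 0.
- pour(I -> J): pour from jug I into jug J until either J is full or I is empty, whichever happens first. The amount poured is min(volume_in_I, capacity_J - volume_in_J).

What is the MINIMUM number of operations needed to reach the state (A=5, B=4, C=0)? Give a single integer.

BFS from (A=7, B=5, C=0). One shortest path:
  1. pour(A -> C) -> (A=0 B=5 C=7)
  2. pour(B -> A) -> (A=5 B=0 C=7)
  3. fill(B) -> (A=5 B=9 C=7)
  4. pour(B -> C) -> (A=5 B=4 C=12)
  5. empty(C) -> (A=5 B=4 C=0)
Reached target in 5 moves.

Answer: 5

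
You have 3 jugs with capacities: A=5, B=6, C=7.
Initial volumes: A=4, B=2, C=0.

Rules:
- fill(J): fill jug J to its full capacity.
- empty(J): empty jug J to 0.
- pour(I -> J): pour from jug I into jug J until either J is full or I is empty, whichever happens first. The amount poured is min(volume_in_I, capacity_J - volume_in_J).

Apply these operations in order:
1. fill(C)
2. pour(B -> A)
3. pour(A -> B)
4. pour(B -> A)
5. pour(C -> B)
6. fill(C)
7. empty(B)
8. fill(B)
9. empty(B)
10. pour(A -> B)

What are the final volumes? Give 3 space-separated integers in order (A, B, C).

Answer: 0 5 7

Derivation:
Step 1: fill(C) -> (A=4 B=2 C=7)
Step 2: pour(B -> A) -> (A=5 B=1 C=7)
Step 3: pour(A -> B) -> (A=0 B=6 C=7)
Step 4: pour(B -> A) -> (A=5 B=1 C=7)
Step 5: pour(C -> B) -> (A=5 B=6 C=2)
Step 6: fill(C) -> (A=5 B=6 C=7)
Step 7: empty(B) -> (A=5 B=0 C=7)
Step 8: fill(B) -> (A=5 B=6 C=7)
Step 9: empty(B) -> (A=5 B=0 C=7)
Step 10: pour(A -> B) -> (A=0 B=5 C=7)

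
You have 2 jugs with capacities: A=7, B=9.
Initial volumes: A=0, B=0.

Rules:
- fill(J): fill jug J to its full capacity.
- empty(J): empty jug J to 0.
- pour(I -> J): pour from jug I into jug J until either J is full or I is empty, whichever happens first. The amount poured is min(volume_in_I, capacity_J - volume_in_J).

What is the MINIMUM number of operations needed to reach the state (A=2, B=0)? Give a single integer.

BFS from (A=0, B=0). One shortest path:
  1. fill(B) -> (A=0 B=9)
  2. pour(B -> A) -> (A=7 B=2)
  3. empty(A) -> (A=0 B=2)
  4. pour(B -> A) -> (A=2 B=0)
Reached target in 4 moves.

Answer: 4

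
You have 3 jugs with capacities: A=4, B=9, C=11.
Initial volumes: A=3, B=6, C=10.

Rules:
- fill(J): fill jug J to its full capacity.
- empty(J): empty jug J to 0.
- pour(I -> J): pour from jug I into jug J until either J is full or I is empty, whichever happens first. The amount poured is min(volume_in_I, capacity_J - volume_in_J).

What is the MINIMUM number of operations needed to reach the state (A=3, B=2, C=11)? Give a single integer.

BFS from (A=3, B=6, C=10). One shortest path:
  1. empty(A) -> (A=0 B=6 C=10)
  2. pour(B -> A) -> (A=4 B=2 C=10)
  3. pour(A -> C) -> (A=3 B=2 C=11)
Reached target in 3 moves.

Answer: 3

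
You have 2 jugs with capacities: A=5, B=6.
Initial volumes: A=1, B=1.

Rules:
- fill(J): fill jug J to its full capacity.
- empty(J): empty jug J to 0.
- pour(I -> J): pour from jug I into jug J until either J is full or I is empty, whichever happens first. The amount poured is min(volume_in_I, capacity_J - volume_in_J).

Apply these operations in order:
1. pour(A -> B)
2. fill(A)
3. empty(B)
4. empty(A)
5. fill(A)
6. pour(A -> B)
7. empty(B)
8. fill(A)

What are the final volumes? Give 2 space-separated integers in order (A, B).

Step 1: pour(A -> B) -> (A=0 B=2)
Step 2: fill(A) -> (A=5 B=2)
Step 3: empty(B) -> (A=5 B=0)
Step 4: empty(A) -> (A=0 B=0)
Step 5: fill(A) -> (A=5 B=0)
Step 6: pour(A -> B) -> (A=0 B=5)
Step 7: empty(B) -> (A=0 B=0)
Step 8: fill(A) -> (A=5 B=0)

Answer: 5 0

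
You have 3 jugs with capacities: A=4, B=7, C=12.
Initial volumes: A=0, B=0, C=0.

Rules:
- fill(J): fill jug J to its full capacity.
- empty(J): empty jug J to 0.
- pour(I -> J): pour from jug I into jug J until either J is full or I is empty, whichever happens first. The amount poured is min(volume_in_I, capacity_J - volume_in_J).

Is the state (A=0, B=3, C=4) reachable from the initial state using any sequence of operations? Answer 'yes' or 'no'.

Answer: yes

Derivation:
BFS from (A=0, B=0, C=0):
  1. fill(B) -> (A=0 B=7 C=0)
  2. pour(B -> A) -> (A=4 B=3 C=0)
  3. pour(A -> C) -> (A=0 B=3 C=4)
Target reached → yes.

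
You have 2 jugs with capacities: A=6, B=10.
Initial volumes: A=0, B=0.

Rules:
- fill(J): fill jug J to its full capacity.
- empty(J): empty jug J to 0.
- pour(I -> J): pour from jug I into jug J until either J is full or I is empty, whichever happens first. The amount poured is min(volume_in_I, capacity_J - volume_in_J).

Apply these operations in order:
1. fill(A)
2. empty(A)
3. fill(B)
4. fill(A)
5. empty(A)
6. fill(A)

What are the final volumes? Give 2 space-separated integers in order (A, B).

Answer: 6 10

Derivation:
Step 1: fill(A) -> (A=6 B=0)
Step 2: empty(A) -> (A=0 B=0)
Step 3: fill(B) -> (A=0 B=10)
Step 4: fill(A) -> (A=6 B=10)
Step 5: empty(A) -> (A=0 B=10)
Step 6: fill(A) -> (A=6 B=10)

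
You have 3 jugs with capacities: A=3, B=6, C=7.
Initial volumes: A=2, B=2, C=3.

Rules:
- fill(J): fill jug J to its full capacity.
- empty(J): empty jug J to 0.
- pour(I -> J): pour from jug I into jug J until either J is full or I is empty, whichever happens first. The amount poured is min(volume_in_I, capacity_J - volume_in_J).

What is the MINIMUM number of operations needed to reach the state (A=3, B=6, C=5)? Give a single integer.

Answer: 3

Derivation:
BFS from (A=2, B=2, C=3). One shortest path:
  1. fill(A) -> (A=3 B=2 C=3)
  2. pour(B -> C) -> (A=3 B=0 C=5)
  3. fill(B) -> (A=3 B=6 C=5)
Reached target in 3 moves.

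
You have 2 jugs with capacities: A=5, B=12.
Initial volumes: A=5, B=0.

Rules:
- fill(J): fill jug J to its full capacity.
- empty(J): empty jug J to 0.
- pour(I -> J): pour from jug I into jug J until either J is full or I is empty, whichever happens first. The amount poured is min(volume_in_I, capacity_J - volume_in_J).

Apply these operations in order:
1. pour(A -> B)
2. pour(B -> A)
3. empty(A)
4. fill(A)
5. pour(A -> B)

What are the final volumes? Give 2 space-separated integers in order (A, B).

Answer: 0 5

Derivation:
Step 1: pour(A -> B) -> (A=0 B=5)
Step 2: pour(B -> A) -> (A=5 B=0)
Step 3: empty(A) -> (A=0 B=0)
Step 4: fill(A) -> (A=5 B=0)
Step 5: pour(A -> B) -> (A=0 B=5)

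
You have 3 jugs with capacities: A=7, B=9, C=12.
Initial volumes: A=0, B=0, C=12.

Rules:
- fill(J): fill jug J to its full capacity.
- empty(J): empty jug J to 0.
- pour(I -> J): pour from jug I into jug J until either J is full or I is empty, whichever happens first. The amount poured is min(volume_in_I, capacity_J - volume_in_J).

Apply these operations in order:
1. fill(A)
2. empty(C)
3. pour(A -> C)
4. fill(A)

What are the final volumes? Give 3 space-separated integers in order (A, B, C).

Answer: 7 0 7

Derivation:
Step 1: fill(A) -> (A=7 B=0 C=12)
Step 2: empty(C) -> (A=7 B=0 C=0)
Step 3: pour(A -> C) -> (A=0 B=0 C=7)
Step 4: fill(A) -> (A=7 B=0 C=7)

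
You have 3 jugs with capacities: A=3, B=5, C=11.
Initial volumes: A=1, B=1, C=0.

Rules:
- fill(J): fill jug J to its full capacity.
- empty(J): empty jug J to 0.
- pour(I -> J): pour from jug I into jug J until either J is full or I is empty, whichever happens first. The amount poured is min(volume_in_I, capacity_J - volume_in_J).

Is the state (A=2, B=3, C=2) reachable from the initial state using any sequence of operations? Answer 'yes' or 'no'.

Answer: no

Derivation:
BFS explored all 208 reachable states.
Reachable set includes: (0,0,0), (0,0,1), (0,0,2), (0,0,3), (0,0,4), (0,0,5), (0,0,6), (0,0,7), (0,0,8), (0,0,9), (0,0,10), (0,0,11) ...
Target (A=2, B=3, C=2) not in reachable set → no.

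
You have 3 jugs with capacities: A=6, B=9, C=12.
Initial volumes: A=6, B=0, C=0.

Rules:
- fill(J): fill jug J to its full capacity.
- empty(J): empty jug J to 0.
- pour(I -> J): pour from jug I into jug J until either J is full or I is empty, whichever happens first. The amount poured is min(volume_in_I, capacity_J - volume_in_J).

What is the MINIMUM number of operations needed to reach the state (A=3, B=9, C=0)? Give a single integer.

BFS from (A=6, B=0, C=0). One shortest path:
  1. pour(A -> B) -> (A=0 B=6 C=0)
  2. fill(A) -> (A=6 B=6 C=0)
  3. pour(A -> B) -> (A=3 B=9 C=0)
Reached target in 3 moves.

Answer: 3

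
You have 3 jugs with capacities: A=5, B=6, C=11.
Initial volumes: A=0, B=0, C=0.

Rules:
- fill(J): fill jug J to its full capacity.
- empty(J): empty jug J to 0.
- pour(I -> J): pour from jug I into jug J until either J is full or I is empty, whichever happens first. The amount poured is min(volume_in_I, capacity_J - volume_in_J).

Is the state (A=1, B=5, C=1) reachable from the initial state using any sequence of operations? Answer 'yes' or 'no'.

Answer: no

Derivation:
BFS explored all 304 reachable states.
Reachable set includes: (0,0,0), (0,0,1), (0,0,2), (0,0,3), (0,0,4), (0,0,5), (0,0,6), (0,0,7), (0,0,8), (0,0,9), (0,0,10), (0,0,11) ...
Target (A=1, B=5, C=1) not in reachable set → no.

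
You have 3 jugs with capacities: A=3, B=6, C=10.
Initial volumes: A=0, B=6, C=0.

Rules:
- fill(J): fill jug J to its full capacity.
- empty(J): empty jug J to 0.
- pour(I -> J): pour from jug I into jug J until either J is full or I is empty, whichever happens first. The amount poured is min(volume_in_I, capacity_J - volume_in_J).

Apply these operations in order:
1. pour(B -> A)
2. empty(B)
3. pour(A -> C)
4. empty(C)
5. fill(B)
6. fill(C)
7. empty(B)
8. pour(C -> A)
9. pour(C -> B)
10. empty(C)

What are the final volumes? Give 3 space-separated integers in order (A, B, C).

Answer: 3 6 0

Derivation:
Step 1: pour(B -> A) -> (A=3 B=3 C=0)
Step 2: empty(B) -> (A=3 B=0 C=0)
Step 3: pour(A -> C) -> (A=0 B=0 C=3)
Step 4: empty(C) -> (A=0 B=0 C=0)
Step 5: fill(B) -> (A=0 B=6 C=0)
Step 6: fill(C) -> (A=0 B=6 C=10)
Step 7: empty(B) -> (A=0 B=0 C=10)
Step 8: pour(C -> A) -> (A=3 B=0 C=7)
Step 9: pour(C -> B) -> (A=3 B=6 C=1)
Step 10: empty(C) -> (A=3 B=6 C=0)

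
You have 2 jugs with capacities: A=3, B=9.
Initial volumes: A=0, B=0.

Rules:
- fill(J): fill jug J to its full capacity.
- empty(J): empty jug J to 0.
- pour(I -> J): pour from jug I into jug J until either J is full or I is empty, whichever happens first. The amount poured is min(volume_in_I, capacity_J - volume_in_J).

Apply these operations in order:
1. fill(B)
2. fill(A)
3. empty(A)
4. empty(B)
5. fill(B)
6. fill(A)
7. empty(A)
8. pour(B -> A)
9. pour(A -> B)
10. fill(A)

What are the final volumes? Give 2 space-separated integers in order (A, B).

Step 1: fill(B) -> (A=0 B=9)
Step 2: fill(A) -> (A=3 B=9)
Step 3: empty(A) -> (A=0 B=9)
Step 4: empty(B) -> (A=0 B=0)
Step 5: fill(B) -> (A=0 B=9)
Step 6: fill(A) -> (A=3 B=9)
Step 7: empty(A) -> (A=0 B=9)
Step 8: pour(B -> A) -> (A=3 B=6)
Step 9: pour(A -> B) -> (A=0 B=9)
Step 10: fill(A) -> (A=3 B=9)

Answer: 3 9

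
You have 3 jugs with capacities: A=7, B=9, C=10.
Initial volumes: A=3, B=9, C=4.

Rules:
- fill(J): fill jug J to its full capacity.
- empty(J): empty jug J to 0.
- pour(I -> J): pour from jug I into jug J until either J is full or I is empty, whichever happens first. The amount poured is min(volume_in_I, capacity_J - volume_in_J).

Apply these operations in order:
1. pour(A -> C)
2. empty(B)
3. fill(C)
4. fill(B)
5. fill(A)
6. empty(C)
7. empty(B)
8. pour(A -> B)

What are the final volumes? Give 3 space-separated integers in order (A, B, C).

Step 1: pour(A -> C) -> (A=0 B=9 C=7)
Step 2: empty(B) -> (A=0 B=0 C=7)
Step 3: fill(C) -> (A=0 B=0 C=10)
Step 4: fill(B) -> (A=0 B=9 C=10)
Step 5: fill(A) -> (A=7 B=9 C=10)
Step 6: empty(C) -> (A=7 B=9 C=0)
Step 7: empty(B) -> (A=7 B=0 C=0)
Step 8: pour(A -> B) -> (A=0 B=7 C=0)

Answer: 0 7 0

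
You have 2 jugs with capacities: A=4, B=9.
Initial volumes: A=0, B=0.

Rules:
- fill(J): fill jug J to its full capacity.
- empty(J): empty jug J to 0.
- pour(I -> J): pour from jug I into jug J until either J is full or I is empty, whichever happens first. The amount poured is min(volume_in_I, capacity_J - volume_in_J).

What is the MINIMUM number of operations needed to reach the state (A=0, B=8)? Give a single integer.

Answer: 4

Derivation:
BFS from (A=0, B=0). One shortest path:
  1. fill(A) -> (A=4 B=0)
  2. pour(A -> B) -> (A=0 B=4)
  3. fill(A) -> (A=4 B=4)
  4. pour(A -> B) -> (A=0 B=8)
Reached target in 4 moves.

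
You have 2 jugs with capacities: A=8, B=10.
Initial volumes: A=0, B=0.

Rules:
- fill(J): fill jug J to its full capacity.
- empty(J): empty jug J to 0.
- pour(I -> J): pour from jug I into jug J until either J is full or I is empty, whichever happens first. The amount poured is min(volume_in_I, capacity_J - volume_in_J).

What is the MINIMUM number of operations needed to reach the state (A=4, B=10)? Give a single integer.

Answer: 8

Derivation:
BFS from (A=0, B=0). One shortest path:
  1. fill(A) -> (A=8 B=0)
  2. pour(A -> B) -> (A=0 B=8)
  3. fill(A) -> (A=8 B=8)
  4. pour(A -> B) -> (A=6 B=10)
  5. empty(B) -> (A=6 B=0)
  6. pour(A -> B) -> (A=0 B=6)
  7. fill(A) -> (A=8 B=6)
  8. pour(A -> B) -> (A=4 B=10)
Reached target in 8 moves.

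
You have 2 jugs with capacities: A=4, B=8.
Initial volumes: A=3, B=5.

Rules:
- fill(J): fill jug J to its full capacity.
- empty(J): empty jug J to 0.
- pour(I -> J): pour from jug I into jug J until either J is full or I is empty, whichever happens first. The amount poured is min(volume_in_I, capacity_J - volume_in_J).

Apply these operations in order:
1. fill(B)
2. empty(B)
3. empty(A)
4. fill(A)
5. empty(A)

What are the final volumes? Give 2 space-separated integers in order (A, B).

Answer: 0 0

Derivation:
Step 1: fill(B) -> (A=3 B=8)
Step 2: empty(B) -> (A=3 B=0)
Step 3: empty(A) -> (A=0 B=0)
Step 4: fill(A) -> (A=4 B=0)
Step 5: empty(A) -> (A=0 B=0)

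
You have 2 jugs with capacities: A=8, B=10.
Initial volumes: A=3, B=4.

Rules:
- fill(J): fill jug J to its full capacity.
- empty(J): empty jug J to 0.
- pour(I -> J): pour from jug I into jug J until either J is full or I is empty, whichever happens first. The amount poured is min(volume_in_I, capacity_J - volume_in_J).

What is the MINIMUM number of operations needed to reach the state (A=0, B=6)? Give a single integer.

Answer: 5

Derivation:
BFS from (A=3, B=4). One shortest path:
  1. empty(A) -> (A=0 B=4)
  2. pour(B -> A) -> (A=4 B=0)
  3. fill(B) -> (A=4 B=10)
  4. pour(B -> A) -> (A=8 B=6)
  5. empty(A) -> (A=0 B=6)
Reached target in 5 moves.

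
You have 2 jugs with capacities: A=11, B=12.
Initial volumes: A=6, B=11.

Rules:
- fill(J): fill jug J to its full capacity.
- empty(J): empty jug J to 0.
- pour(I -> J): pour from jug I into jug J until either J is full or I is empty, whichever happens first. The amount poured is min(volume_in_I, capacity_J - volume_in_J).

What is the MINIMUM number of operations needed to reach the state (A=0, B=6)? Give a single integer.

Answer: 2

Derivation:
BFS from (A=6, B=11). One shortest path:
  1. empty(B) -> (A=6 B=0)
  2. pour(A -> B) -> (A=0 B=6)
Reached target in 2 moves.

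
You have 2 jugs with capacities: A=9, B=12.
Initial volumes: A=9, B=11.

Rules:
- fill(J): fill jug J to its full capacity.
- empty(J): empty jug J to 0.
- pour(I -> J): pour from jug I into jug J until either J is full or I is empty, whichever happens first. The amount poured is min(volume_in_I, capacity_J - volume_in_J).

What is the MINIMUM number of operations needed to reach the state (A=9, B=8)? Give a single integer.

BFS from (A=9, B=11). One shortest path:
  1. pour(A -> B) -> (A=8 B=12)
  2. empty(B) -> (A=8 B=0)
  3. pour(A -> B) -> (A=0 B=8)
  4. fill(A) -> (A=9 B=8)
Reached target in 4 moves.

Answer: 4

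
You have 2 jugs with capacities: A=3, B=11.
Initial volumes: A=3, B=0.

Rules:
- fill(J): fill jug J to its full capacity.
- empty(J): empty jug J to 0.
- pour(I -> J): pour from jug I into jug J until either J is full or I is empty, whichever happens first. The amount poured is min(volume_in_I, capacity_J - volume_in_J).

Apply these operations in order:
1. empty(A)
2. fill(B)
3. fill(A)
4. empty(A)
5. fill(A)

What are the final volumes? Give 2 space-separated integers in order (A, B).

Answer: 3 11

Derivation:
Step 1: empty(A) -> (A=0 B=0)
Step 2: fill(B) -> (A=0 B=11)
Step 3: fill(A) -> (A=3 B=11)
Step 4: empty(A) -> (A=0 B=11)
Step 5: fill(A) -> (A=3 B=11)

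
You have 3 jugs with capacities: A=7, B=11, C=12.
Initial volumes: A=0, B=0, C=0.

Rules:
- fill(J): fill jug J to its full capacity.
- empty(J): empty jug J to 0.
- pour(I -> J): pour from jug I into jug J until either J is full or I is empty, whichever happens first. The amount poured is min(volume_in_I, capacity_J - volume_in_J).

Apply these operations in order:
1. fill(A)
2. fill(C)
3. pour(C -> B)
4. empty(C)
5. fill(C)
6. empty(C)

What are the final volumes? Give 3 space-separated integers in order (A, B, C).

Step 1: fill(A) -> (A=7 B=0 C=0)
Step 2: fill(C) -> (A=7 B=0 C=12)
Step 3: pour(C -> B) -> (A=7 B=11 C=1)
Step 4: empty(C) -> (A=7 B=11 C=0)
Step 5: fill(C) -> (A=7 B=11 C=12)
Step 6: empty(C) -> (A=7 B=11 C=0)

Answer: 7 11 0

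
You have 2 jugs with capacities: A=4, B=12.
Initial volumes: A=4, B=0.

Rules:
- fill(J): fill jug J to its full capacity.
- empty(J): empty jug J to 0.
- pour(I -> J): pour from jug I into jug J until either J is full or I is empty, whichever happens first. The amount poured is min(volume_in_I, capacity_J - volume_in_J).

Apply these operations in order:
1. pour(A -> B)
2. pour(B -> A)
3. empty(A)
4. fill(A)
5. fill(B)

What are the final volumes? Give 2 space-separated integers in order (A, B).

Answer: 4 12

Derivation:
Step 1: pour(A -> B) -> (A=0 B=4)
Step 2: pour(B -> A) -> (A=4 B=0)
Step 3: empty(A) -> (A=0 B=0)
Step 4: fill(A) -> (A=4 B=0)
Step 5: fill(B) -> (A=4 B=12)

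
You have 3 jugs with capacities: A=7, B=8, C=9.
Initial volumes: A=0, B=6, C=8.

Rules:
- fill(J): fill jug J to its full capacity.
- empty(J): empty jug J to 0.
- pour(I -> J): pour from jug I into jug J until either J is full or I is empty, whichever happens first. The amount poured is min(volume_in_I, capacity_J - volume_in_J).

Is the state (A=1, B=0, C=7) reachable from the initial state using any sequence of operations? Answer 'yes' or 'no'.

BFS from (A=0, B=6, C=8):
  1. fill(B) -> (A=0 B=8 C=8)
  2. empty(C) -> (A=0 B=8 C=0)
  3. pour(B -> A) -> (A=7 B=1 C=0)
  4. pour(A -> C) -> (A=0 B=1 C=7)
  5. pour(B -> A) -> (A=1 B=0 C=7)
Target reached → yes.

Answer: yes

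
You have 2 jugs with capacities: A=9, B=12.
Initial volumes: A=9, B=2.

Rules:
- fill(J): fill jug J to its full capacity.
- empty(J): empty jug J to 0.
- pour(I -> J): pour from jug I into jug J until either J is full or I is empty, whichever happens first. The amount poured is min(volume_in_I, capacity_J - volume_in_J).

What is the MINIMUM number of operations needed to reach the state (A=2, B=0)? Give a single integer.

Answer: 2

Derivation:
BFS from (A=9, B=2). One shortest path:
  1. empty(A) -> (A=0 B=2)
  2. pour(B -> A) -> (A=2 B=0)
Reached target in 2 moves.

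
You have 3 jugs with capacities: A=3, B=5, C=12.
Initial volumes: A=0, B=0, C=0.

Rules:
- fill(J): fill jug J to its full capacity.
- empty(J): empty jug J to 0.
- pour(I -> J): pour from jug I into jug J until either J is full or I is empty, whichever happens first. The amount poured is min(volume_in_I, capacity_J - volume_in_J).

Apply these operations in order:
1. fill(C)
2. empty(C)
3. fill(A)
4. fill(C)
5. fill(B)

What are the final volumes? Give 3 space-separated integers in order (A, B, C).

Step 1: fill(C) -> (A=0 B=0 C=12)
Step 2: empty(C) -> (A=0 B=0 C=0)
Step 3: fill(A) -> (A=3 B=0 C=0)
Step 4: fill(C) -> (A=3 B=0 C=12)
Step 5: fill(B) -> (A=3 B=5 C=12)

Answer: 3 5 12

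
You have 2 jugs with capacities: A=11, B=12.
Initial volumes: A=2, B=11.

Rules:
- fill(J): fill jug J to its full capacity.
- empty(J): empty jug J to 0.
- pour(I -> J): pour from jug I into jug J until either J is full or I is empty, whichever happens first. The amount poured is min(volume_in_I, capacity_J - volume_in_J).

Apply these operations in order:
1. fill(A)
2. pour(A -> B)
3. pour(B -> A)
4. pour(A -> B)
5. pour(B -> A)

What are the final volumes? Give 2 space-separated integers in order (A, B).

Answer: 11 11

Derivation:
Step 1: fill(A) -> (A=11 B=11)
Step 2: pour(A -> B) -> (A=10 B=12)
Step 3: pour(B -> A) -> (A=11 B=11)
Step 4: pour(A -> B) -> (A=10 B=12)
Step 5: pour(B -> A) -> (A=11 B=11)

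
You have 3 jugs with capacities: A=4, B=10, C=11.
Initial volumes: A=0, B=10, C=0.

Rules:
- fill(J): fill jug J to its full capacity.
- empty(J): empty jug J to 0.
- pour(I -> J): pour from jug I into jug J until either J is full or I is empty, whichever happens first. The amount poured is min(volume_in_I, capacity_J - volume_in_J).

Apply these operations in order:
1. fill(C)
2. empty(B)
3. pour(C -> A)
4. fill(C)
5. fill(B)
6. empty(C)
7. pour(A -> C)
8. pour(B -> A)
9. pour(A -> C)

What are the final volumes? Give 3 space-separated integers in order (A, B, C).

Answer: 0 6 8

Derivation:
Step 1: fill(C) -> (A=0 B=10 C=11)
Step 2: empty(B) -> (A=0 B=0 C=11)
Step 3: pour(C -> A) -> (A=4 B=0 C=7)
Step 4: fill(C) -> (A=4 B=0 C=11)
Step 5: fill(B) -> (A=4 B=10 C=11)
Step 6: empty(C) -> (A=4 B=10 C=0)
Step 7: pour(A -> C) -> (A=0 B=10 C=4)
Step 8: pour(B -> A) -> (A=4 B=6 C=4)
Step 9: pour(A -> C) -> (A=0 B=6 C=8)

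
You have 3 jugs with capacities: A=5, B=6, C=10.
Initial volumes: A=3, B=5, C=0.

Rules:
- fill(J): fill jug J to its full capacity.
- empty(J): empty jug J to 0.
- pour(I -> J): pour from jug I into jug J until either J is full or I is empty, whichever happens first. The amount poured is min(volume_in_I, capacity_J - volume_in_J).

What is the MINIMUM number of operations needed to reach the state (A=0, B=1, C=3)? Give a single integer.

BFS from (A=3, B=5, C=0). One shortest path:
  1. fill(B) -> (A=3 B=6 C=0)
  2. pour(A -> C) -> (A=0 B=6 C=3)
  3. pour(B -> A) -> (A=5 B=1 C=3)
  4. empty(A) -> (A=0 B=1 C=3)
Reached target in 4 moves.

Answer: 4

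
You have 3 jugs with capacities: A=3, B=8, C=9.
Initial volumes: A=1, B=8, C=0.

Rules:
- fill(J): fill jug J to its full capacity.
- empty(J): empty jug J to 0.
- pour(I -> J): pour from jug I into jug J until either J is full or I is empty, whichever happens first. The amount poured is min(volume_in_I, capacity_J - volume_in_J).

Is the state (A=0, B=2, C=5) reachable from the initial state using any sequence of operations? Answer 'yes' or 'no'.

Answer: yes

Derivation:
BFS from (A=1, B=8, C=0):
  1. empty(A) -> (A=0 B=8 C=0)
  2. pour(B -> C) -> (A=0 B=0 C=8)
  3. fill(B) -> (A=0 B=8 C=8)
  4. pour(B -> A) -> (A=3 B=5 C=8)
  5. pour(A -> C) -> (A=2 B=5 C=9)
  6. empty(C) -> (A=2 B=5 C=0)
  7. pour(B -> C) -> (A=2 B=0 C=5)
  8. pour(A -> B) -> (A=0 B=2 C=5)
Target reached → yes.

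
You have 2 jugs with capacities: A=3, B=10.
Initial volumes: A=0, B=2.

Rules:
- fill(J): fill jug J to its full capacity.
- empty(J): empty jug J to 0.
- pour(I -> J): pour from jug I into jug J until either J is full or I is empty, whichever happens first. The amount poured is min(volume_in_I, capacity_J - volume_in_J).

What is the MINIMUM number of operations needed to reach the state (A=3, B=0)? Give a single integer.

BFS from (A=0, B=2). One shortest path:
  1. fill(A) -> (A=3 B=2)
  2. empty(B) -> (A=3 B=0)
Reached target in 2 moves.

Answer: 2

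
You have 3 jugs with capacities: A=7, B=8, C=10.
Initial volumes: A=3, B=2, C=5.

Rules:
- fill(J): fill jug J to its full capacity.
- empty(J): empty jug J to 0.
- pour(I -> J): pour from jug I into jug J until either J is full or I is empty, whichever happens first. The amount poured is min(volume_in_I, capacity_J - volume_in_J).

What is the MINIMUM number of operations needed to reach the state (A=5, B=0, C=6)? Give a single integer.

Answer: 6

Derivation:
BFS from (A=3, B=2, C=5). One shortest path:
  1. empty(B) -> (A=3 B=0 C=5)
  2. pour(C -> B) -> (A=3 B=5 C=0)
  3. fill(C) -> (A=3 B=5 C=10)
  4. pour(C -> A) -> (A=7 B=5 C=6)
  5. empty(A) -> (A=0 B=5 C=6)
  6. pour(B -> A) -> (A=5 B=0 C=6)
Reached target in 6 moves.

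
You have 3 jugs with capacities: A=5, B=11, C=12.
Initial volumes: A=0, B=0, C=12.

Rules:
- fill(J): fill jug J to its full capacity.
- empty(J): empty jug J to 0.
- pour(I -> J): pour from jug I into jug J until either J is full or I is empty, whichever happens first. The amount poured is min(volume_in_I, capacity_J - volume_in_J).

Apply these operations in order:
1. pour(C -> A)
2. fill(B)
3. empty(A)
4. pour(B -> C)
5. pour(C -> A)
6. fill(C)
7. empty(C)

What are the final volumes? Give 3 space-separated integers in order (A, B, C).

Step 1: pour(C -> A) -> (A=5 B=0 C=7)
Step 2: fill(B) -> (A=5 B=11 C=7)
Step 3: empty(A) -> (A=0 B=11 C=7)
Step 4: pour(B -> C) -> (A=0 B=6 C=12)
Step 5: pour(C -> A) -> (A=5 B=6 C=7)
Step 6: fill(C) -> (A=5 B=6 C=12)
Step 7: empty(C) -> (A=5 B=6 C=0)

Answer: 5 6 0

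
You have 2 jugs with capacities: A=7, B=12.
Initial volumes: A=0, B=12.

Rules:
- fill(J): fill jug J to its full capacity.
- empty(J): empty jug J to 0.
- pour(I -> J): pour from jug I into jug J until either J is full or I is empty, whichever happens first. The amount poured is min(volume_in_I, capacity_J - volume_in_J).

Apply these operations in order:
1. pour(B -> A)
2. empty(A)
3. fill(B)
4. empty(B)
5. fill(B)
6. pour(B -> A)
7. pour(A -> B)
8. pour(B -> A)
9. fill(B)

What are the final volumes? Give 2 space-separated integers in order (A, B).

Answer: 7 12

Derivation:
Step 1: pour(B -> A) -> (A=7 B=5)
Step 2: empty(A) -> (A=0 B=5)
Step 3: fill(B) -> (A=0 B=12)
Step 4: empty(B) -> (A=0 B=0)
Step 5: fill(B) -> (A=0 B=12)
Step 6: pour(B -> A) -> (A=7 B=5)
Step 7: pour(A -> B) -> (A=0 B=12)
Step 8: pour(B -> A) -> (A=7 B=5)
Step 9: fill(B) -> (A=7 B=12)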